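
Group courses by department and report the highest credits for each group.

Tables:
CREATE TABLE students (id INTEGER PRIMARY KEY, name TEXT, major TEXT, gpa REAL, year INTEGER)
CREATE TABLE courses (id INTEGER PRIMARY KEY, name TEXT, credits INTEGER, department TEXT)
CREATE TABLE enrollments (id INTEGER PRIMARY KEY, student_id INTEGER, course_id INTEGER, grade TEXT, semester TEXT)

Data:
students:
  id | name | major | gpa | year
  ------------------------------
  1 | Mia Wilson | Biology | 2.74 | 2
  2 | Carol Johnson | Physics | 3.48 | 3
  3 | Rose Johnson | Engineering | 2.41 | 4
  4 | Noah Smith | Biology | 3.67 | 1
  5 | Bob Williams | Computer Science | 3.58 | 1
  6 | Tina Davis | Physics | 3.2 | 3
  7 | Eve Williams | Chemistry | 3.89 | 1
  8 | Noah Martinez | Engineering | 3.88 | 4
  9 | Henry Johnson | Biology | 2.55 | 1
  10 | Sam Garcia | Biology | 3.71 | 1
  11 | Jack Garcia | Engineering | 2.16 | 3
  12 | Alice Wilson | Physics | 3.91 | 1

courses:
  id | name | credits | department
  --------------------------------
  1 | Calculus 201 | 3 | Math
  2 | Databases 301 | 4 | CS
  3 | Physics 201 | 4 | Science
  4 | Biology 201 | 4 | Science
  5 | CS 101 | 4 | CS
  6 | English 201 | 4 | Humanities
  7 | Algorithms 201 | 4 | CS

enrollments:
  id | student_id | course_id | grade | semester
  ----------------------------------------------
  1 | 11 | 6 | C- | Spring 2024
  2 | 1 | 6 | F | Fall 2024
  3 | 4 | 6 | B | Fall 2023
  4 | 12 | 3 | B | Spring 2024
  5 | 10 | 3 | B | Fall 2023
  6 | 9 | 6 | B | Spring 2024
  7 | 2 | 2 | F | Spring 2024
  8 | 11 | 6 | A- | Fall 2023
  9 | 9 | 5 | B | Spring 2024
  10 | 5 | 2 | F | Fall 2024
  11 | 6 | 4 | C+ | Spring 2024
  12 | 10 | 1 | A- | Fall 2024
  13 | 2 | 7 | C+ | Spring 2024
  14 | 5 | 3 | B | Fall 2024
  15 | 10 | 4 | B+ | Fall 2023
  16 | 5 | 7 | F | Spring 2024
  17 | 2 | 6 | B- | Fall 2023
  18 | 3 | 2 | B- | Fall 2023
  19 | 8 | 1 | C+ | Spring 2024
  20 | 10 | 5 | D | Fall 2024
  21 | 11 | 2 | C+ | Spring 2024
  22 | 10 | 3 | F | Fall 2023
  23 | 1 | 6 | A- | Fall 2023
SELECT department, MAX(credits) AS max_credits FROM courses GROUP BY department

Execution result:
department | max_credits
CS | 4
Humanities | 4
Math | 3
Science | 4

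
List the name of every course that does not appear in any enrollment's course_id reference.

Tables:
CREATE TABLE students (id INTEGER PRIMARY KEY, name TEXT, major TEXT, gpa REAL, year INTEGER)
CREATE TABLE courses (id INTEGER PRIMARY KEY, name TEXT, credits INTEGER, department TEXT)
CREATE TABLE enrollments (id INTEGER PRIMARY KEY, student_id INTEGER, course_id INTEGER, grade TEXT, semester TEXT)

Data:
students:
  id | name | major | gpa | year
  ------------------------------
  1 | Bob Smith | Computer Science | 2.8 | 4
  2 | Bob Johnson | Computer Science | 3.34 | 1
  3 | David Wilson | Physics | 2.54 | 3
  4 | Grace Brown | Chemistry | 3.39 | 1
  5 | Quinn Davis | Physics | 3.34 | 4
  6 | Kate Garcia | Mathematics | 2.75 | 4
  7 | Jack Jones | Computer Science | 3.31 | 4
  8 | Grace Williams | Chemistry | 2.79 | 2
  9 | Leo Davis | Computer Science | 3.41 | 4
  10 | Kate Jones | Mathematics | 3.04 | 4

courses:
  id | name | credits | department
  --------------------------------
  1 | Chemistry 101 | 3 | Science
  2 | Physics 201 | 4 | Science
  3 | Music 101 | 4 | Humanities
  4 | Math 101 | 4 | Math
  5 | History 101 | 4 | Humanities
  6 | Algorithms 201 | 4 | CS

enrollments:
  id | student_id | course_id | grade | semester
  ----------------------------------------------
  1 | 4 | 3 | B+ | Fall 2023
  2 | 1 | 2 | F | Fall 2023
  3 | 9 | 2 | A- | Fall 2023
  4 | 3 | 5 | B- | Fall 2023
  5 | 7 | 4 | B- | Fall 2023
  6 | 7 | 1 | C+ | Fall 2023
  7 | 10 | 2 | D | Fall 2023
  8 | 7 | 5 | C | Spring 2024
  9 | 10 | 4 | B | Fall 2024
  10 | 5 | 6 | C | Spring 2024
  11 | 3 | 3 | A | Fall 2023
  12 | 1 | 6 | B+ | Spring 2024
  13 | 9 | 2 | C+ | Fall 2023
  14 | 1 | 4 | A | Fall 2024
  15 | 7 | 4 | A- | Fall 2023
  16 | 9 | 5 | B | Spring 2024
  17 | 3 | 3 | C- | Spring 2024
SELECT p.name FROM courses p LEFT JOIN enrollments c ON c.course_id = p.id WHERE c.id IS NULL

Execution result:
(no rows)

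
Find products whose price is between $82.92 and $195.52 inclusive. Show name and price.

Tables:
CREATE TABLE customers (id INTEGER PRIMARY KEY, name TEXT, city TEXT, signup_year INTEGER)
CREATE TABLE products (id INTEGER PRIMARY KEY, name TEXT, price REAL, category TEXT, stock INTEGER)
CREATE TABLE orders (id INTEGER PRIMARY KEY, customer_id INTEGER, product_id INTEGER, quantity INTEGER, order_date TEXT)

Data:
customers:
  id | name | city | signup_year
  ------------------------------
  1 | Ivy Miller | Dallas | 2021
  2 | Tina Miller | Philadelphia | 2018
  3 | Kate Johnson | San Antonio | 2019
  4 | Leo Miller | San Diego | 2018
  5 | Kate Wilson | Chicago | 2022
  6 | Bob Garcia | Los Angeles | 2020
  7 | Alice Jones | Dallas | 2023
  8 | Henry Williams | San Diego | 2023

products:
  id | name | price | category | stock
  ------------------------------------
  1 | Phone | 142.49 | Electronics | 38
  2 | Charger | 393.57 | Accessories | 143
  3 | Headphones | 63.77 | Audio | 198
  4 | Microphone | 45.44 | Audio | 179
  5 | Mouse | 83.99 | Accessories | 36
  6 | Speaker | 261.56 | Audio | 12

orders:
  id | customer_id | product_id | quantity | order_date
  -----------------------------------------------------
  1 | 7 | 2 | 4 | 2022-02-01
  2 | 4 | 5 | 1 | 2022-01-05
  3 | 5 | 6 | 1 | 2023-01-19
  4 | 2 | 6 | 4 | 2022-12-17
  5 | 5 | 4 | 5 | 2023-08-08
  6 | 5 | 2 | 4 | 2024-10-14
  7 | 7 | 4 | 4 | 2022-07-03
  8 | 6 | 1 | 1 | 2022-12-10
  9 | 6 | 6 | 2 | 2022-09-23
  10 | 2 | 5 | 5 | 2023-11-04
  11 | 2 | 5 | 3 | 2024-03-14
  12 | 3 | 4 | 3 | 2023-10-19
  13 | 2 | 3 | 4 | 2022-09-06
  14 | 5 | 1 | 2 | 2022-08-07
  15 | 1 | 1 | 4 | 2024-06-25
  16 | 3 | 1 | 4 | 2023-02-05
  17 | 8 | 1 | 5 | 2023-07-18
SELECT name, price FROM products WHERE price BETWEEN 82.92 AND 195.52

Execution result:
name | price
Phone | 142.49
Mouse | 83.99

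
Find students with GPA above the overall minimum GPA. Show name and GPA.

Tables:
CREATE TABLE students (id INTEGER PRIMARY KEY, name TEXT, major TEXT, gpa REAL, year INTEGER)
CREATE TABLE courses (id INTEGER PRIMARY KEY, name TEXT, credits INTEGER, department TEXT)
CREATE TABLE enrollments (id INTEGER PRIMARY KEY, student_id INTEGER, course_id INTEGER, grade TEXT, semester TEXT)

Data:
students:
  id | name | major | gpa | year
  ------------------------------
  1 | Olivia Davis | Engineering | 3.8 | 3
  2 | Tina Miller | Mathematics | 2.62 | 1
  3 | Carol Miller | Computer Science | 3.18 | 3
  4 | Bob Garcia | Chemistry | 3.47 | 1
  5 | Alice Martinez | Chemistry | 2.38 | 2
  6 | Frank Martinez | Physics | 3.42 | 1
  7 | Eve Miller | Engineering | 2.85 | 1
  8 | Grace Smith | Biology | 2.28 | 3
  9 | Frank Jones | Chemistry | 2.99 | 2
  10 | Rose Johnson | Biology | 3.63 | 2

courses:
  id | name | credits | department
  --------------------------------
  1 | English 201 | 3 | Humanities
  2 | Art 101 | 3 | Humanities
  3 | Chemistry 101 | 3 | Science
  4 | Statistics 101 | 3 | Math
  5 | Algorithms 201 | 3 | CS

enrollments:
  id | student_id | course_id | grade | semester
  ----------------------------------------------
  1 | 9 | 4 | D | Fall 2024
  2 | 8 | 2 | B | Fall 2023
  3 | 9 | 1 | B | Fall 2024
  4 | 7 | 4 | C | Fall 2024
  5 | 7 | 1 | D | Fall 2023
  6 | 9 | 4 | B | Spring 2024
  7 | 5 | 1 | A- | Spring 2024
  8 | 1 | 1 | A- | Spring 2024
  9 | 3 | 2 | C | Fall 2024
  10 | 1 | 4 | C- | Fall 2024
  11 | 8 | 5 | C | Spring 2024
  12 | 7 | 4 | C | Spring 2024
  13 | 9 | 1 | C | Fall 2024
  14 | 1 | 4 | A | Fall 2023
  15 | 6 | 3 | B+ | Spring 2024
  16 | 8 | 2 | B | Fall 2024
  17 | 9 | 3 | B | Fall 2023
SELECT name, gpa FROM students WHERE gpa > (SELECT MIN(gpa) FROM students)

Execution result:
name | gpa
Olivia Davis | 3.80
Tina Miller | 2.62
Carol Miller | 3.18
Bob Garcia | 3.47
Alice Martinez | 2.38
Frank Martinez | 3.42
Eve Miller | 2.85
Frank Jones | 2.99
Rose Johnson | 3.63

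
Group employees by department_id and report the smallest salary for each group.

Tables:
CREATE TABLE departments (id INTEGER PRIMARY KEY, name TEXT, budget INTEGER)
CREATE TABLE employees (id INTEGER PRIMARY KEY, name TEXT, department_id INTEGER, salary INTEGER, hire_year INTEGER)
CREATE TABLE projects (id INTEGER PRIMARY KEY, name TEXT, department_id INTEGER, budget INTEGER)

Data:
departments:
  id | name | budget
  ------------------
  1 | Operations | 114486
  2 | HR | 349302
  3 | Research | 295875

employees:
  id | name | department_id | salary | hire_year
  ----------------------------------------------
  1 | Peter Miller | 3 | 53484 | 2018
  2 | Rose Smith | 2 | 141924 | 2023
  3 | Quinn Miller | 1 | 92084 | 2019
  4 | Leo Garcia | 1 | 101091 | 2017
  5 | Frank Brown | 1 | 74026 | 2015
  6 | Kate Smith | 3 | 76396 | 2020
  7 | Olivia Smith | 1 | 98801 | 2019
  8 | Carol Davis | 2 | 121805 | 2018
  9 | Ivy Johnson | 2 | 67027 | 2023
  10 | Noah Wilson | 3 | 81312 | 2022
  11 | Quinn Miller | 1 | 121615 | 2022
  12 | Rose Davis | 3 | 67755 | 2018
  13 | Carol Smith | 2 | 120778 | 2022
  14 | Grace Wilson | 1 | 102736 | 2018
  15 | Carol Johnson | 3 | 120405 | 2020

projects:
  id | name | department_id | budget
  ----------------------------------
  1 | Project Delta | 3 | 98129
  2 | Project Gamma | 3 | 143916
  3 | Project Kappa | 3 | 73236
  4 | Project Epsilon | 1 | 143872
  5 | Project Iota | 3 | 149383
SELECT department_id, MIN(salary) AS min_salary FROM employees GROUP BY department_id

Execution result:
department_id | min_salary
1 | 74026
2 | 67027
3 | 53484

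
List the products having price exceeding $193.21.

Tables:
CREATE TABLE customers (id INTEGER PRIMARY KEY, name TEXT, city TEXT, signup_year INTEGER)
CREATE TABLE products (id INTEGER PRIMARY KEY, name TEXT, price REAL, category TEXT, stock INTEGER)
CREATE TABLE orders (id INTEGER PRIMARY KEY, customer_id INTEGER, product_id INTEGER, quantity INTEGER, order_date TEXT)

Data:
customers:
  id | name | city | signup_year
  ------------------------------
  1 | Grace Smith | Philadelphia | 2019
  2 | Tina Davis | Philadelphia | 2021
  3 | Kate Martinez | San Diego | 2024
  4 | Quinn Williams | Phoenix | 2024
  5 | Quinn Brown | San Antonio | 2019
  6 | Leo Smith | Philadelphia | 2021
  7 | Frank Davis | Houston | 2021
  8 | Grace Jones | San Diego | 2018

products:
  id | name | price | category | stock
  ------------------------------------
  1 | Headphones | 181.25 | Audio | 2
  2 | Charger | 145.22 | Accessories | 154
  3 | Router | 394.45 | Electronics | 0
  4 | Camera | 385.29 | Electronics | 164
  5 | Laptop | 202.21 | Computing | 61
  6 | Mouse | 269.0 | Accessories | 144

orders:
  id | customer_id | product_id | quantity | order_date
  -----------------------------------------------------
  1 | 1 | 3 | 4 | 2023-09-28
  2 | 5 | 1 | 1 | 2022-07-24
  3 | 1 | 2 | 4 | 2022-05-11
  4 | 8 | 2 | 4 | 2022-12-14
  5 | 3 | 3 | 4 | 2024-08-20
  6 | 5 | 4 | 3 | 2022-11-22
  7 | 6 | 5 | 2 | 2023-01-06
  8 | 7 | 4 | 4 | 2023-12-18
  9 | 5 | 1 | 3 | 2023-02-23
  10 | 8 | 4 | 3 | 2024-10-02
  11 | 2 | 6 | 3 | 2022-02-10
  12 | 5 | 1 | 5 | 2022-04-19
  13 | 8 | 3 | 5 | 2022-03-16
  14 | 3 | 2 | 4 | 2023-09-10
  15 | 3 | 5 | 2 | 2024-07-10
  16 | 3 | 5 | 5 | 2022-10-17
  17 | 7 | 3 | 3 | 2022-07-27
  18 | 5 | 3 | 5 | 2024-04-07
SELECT name, price FROM products WHERE price > 193.21

Execution result:
name | price
Router | 394.45
Camera | 385.29
Laptop | 202.21
Mouse | 269.00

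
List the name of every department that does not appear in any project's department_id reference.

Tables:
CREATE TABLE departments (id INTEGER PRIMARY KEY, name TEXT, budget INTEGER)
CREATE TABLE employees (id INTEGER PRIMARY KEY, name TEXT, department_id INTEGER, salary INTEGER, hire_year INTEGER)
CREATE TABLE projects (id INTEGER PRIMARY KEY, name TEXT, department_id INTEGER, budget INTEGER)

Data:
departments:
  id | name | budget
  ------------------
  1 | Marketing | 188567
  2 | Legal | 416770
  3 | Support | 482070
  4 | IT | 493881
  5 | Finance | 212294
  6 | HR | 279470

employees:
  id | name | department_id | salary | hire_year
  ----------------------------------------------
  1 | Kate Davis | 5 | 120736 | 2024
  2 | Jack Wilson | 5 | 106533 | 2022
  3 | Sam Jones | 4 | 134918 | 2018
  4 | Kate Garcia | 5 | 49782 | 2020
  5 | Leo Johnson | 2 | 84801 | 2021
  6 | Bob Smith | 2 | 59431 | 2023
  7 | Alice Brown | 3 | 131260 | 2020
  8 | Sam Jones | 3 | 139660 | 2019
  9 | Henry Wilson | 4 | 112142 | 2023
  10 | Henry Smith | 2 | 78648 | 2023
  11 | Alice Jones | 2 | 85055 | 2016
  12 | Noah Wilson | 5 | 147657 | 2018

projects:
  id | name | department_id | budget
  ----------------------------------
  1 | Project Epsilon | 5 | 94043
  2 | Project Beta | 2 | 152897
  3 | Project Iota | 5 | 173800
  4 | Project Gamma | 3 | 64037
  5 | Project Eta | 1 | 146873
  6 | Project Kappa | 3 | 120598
SELECT p.name FROM departments p LEFT JOIN projects c ON c.department_id = p.id WHERE c.id IS NULL

Execution result:
name
IT
HR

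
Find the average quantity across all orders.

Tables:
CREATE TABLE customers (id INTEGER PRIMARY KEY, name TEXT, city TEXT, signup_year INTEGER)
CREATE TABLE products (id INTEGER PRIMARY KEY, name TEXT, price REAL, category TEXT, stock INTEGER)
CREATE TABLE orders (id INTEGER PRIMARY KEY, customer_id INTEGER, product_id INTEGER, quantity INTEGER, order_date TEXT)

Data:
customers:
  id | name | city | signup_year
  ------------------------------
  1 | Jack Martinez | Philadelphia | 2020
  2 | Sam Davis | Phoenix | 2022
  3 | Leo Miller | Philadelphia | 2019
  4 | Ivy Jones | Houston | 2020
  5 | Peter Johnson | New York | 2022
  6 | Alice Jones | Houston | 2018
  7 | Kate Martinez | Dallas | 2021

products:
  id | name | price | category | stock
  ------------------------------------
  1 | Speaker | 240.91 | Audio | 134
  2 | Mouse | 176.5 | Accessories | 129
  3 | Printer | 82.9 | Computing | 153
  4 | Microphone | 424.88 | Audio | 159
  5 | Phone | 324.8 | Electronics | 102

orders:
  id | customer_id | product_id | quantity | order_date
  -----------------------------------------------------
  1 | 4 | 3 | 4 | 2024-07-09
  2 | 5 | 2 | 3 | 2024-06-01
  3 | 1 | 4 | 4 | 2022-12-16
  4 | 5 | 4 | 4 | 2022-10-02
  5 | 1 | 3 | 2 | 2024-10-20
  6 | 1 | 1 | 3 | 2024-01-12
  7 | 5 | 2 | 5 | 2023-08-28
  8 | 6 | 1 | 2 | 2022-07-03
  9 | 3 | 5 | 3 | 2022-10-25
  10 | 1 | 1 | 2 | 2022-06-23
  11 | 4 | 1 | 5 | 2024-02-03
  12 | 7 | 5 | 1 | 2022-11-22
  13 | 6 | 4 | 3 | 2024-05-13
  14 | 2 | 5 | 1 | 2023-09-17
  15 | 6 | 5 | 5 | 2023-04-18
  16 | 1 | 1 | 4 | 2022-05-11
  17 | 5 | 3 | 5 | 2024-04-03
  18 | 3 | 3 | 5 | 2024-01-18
SELECT AVG(quantity) FROM orders

Execution result:
3.39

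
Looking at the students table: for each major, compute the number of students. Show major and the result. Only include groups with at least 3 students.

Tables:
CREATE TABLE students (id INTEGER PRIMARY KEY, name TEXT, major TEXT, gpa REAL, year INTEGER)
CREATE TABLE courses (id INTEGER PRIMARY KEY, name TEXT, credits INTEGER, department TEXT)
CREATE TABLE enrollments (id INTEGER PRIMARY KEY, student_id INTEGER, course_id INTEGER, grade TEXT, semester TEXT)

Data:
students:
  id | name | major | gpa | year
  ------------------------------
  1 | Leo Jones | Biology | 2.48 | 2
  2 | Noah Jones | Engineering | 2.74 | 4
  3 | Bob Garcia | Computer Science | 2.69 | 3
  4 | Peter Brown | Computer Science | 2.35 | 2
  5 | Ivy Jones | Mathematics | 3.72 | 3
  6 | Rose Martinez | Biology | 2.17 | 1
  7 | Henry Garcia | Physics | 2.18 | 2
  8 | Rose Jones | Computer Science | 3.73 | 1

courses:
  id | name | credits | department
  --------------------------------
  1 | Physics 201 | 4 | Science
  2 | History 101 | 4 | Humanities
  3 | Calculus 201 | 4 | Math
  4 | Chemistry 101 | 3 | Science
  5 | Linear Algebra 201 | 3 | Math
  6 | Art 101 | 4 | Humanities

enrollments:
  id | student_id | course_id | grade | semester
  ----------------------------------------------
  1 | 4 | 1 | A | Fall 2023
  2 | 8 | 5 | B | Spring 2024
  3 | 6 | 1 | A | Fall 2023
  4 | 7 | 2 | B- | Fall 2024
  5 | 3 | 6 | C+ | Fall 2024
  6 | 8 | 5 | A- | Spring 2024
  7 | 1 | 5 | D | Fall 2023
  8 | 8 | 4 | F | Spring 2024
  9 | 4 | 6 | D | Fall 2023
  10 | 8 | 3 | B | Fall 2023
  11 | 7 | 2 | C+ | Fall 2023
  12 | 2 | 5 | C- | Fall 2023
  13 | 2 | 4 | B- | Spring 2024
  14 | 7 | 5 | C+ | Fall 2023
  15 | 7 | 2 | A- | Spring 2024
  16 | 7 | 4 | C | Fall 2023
SELECT major, COUNT(*) AS n FROM students GROUP BY major HAVING COUNT(*) >= 3

Execution result:
major | n
Computer Science | 3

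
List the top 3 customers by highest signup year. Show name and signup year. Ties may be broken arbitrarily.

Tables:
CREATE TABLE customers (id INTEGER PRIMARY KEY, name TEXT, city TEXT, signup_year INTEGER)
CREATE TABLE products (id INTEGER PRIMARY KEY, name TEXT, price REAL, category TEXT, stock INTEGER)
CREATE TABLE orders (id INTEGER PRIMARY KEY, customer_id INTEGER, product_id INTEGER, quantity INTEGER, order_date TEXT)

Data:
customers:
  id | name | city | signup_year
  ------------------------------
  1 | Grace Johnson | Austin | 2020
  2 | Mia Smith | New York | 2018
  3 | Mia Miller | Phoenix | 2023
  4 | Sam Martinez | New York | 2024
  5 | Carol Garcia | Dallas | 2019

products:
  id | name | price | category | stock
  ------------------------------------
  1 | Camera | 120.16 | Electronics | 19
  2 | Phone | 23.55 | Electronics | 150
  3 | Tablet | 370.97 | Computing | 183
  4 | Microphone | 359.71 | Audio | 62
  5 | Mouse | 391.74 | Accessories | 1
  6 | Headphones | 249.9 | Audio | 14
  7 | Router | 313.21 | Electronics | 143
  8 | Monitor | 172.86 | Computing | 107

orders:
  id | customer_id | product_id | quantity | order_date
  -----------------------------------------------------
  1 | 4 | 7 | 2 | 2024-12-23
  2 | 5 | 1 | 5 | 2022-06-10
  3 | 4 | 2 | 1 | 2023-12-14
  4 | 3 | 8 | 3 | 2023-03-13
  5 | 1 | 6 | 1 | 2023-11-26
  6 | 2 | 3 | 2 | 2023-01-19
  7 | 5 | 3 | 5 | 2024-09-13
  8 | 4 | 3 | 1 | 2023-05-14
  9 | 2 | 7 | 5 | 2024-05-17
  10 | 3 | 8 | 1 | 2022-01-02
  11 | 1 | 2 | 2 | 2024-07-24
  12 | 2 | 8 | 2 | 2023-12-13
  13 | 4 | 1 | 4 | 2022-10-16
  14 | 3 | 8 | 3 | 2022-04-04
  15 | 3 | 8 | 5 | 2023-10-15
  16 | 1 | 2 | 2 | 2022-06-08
SELECT name, signup_year FROM customers ORDER BY signup_year DESC LIMIT 3

Execution result:
name | signup_year
Sam Martinez | 2024
Mia Miller | 2023
Grace Johnson | 2020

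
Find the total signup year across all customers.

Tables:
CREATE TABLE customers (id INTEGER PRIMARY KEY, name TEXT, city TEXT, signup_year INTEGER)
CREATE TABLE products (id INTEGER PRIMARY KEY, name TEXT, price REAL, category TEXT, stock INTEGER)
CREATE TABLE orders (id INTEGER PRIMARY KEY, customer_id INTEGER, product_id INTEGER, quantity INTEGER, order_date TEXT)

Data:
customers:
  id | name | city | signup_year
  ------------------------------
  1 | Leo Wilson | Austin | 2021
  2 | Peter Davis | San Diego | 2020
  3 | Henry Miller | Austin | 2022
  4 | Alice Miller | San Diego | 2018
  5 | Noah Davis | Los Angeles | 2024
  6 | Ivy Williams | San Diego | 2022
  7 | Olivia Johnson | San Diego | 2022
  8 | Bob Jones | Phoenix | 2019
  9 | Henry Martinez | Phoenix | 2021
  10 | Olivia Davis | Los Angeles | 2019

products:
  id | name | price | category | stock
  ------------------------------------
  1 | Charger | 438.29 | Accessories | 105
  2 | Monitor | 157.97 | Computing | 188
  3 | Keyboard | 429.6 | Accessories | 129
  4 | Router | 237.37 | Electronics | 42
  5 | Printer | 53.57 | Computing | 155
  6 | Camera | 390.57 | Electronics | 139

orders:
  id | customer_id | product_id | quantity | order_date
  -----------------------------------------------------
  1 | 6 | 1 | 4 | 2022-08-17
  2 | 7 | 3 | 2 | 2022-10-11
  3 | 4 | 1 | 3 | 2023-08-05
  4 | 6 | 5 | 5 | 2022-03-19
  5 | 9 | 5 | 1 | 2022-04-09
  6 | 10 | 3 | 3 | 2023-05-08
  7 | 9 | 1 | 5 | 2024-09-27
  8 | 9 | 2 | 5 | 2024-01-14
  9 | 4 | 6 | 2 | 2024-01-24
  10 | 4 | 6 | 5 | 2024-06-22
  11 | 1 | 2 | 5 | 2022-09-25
SELECT SUM(signup_year) FROM customers

Execution result:
20208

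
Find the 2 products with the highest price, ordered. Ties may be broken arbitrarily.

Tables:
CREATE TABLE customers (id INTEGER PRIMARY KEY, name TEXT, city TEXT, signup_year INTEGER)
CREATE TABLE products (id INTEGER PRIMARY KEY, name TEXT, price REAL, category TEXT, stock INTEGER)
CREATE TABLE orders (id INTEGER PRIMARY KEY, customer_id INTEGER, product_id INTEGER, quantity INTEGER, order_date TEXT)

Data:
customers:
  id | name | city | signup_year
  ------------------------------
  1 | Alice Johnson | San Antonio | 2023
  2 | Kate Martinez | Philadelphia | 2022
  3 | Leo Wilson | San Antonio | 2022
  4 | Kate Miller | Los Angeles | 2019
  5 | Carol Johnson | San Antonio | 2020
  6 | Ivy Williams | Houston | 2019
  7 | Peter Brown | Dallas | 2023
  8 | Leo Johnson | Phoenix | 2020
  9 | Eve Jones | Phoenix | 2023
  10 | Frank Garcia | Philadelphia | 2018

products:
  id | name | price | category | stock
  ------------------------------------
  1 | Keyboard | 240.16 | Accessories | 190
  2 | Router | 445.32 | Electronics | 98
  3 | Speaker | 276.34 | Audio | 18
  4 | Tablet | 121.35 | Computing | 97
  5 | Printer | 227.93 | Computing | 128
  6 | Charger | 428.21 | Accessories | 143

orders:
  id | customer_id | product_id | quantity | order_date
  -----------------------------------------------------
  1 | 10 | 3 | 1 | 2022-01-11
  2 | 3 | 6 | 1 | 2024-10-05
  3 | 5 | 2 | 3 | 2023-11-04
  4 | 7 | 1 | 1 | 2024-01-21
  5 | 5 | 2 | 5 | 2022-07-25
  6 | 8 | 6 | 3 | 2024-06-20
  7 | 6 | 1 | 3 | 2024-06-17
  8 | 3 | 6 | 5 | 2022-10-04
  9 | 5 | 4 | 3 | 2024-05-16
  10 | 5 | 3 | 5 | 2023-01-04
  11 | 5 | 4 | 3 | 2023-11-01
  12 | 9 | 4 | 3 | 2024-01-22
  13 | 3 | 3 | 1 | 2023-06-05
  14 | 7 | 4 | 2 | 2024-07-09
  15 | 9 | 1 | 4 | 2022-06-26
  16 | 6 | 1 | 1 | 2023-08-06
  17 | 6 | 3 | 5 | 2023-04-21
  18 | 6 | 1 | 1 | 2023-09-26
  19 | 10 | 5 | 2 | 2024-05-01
SELECT name, price FROM products ORDER BY price DESC LIMIT 2

Execution result:
name | price
Router | 445.32
Charger | 428.21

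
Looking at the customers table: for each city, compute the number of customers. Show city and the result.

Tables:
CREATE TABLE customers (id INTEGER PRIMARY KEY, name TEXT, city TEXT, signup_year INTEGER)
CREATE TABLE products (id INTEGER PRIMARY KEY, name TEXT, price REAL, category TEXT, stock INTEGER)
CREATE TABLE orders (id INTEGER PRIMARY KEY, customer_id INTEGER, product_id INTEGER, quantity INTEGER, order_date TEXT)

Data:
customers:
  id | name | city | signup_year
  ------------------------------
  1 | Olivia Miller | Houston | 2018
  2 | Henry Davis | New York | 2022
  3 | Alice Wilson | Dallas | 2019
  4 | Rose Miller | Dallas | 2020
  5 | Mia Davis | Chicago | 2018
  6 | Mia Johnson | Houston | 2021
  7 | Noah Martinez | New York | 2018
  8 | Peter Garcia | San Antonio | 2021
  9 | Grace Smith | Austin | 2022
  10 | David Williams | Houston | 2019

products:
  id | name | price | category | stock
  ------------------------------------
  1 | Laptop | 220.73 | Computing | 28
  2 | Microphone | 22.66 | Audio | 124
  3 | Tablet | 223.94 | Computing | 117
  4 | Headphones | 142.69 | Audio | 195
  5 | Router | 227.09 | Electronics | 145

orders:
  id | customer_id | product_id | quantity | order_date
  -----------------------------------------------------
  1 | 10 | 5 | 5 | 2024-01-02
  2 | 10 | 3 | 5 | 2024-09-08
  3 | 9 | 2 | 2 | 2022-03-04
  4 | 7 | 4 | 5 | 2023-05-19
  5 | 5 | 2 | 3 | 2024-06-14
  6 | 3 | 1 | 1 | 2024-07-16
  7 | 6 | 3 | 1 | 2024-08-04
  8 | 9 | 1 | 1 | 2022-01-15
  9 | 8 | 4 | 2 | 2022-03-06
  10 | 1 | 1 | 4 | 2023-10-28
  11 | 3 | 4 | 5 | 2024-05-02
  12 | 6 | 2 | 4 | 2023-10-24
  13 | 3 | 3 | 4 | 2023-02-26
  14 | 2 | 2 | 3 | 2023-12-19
SELECT city, COUNT(*) AS n FROM customers GROUP BY city

Execution result:
city | n
Austin | 1
Chicago | 1
Dallas | 2
Houston | 3
New York | 2
San Antonio | 1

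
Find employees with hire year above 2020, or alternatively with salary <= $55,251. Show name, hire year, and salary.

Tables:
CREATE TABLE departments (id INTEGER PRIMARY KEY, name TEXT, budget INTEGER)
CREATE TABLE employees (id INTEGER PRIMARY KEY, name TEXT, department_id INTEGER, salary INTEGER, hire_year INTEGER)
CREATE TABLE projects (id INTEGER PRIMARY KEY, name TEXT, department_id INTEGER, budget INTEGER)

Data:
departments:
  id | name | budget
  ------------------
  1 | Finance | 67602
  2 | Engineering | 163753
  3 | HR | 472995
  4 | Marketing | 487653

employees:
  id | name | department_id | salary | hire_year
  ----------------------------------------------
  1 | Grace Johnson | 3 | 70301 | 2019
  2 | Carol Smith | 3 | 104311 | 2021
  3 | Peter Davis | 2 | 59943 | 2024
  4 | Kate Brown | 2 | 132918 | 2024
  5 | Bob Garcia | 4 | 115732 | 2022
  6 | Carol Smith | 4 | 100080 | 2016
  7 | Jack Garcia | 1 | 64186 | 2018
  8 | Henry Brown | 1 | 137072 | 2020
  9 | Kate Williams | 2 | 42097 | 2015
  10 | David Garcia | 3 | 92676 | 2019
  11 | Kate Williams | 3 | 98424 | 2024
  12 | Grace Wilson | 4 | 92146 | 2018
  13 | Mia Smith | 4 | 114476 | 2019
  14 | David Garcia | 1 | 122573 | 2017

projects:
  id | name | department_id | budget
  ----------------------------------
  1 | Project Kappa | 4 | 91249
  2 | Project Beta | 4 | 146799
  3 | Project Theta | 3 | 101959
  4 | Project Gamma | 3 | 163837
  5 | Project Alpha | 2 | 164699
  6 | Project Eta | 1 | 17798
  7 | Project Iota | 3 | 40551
SELECT name, hire_year, salary FROM employees WHERE hire_year > 2020 OR salary <= 55251

Execution result:
name | hire_year | salary
Carol Smith | 2021 | 104311
Peter Davis | 2024 | 59943
Kate Brown | 2024 | 132918
Bob Garcia | 2022 | 115732
Kate Williams | 2015 | 42097
Kate Williams | 2024 | 98424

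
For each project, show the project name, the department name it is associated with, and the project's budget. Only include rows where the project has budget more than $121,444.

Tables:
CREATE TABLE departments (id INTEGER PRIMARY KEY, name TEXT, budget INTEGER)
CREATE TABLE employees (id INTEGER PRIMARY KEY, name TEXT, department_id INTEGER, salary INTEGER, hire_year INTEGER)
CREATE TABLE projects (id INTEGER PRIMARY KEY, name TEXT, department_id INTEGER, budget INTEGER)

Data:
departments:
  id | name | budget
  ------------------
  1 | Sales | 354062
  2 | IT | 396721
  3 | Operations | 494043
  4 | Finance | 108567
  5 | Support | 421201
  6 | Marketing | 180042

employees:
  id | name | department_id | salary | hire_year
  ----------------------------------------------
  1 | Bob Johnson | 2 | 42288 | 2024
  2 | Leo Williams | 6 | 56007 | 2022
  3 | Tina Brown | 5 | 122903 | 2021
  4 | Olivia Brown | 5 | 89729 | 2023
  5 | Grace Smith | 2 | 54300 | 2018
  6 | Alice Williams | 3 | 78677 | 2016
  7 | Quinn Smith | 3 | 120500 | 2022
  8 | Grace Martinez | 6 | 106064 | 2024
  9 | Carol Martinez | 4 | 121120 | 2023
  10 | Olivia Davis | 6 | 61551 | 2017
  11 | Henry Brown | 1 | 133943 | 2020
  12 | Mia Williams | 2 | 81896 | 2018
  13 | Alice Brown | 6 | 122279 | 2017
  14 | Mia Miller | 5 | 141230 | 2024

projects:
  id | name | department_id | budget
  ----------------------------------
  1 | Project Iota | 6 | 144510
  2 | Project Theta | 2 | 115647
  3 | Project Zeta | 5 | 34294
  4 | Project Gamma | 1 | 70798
SELECT c.name, p.name AS department, c.budget FROM projects c JOIN departments p ON c.department_id = p.id WHERE c.budget > 121444

Execution result:
name | department | budget
Project Iota | Marketing | 144510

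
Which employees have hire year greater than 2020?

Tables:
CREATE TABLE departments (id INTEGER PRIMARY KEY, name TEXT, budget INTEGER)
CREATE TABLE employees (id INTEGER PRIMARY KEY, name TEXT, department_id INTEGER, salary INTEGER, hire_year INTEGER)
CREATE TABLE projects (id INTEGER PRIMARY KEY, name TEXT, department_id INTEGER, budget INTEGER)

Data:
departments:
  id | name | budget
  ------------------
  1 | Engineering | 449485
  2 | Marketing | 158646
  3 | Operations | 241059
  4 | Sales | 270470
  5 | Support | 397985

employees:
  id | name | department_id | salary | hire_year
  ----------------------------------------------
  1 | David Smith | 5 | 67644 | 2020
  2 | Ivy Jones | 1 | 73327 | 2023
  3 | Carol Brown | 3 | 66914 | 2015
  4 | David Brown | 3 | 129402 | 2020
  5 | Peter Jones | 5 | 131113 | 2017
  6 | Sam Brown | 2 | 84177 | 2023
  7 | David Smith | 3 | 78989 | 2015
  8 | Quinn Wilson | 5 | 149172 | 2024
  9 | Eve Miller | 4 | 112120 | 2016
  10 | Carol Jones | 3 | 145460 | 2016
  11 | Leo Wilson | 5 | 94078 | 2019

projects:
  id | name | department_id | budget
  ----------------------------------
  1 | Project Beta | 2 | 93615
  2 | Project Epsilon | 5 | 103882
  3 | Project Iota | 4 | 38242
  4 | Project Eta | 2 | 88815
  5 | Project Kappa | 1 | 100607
SELECT name, hire_year FROM employees WHERE hire_year > 2020

Execution result:
name | hire_year
Ivy Jones | 2023
Sam Brown | 2023
Quinn Wilson | 2024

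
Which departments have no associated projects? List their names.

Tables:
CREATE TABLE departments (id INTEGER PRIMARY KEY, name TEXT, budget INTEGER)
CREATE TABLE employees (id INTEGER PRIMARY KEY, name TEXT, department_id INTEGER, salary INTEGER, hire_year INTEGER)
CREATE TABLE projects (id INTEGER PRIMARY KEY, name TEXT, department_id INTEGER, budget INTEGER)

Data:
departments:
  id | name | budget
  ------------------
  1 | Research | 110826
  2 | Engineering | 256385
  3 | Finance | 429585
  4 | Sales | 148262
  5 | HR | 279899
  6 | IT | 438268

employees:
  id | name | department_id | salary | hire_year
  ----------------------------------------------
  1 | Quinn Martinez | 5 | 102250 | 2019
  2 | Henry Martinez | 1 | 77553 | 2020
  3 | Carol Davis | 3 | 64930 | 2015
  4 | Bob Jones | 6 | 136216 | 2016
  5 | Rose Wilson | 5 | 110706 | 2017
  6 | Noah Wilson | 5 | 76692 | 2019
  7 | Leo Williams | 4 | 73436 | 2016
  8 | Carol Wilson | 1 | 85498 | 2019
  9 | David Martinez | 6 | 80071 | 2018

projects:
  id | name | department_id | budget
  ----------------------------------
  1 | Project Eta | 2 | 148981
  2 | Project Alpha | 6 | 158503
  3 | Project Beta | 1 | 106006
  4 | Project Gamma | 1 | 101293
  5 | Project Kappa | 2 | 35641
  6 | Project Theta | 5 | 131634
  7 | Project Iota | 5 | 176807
SELECT p.name FROM departments p LEFT JOIN projects c ON c.department_id = p.id WHERE c.id IS NULL

Execution result:
name
Finance
Sales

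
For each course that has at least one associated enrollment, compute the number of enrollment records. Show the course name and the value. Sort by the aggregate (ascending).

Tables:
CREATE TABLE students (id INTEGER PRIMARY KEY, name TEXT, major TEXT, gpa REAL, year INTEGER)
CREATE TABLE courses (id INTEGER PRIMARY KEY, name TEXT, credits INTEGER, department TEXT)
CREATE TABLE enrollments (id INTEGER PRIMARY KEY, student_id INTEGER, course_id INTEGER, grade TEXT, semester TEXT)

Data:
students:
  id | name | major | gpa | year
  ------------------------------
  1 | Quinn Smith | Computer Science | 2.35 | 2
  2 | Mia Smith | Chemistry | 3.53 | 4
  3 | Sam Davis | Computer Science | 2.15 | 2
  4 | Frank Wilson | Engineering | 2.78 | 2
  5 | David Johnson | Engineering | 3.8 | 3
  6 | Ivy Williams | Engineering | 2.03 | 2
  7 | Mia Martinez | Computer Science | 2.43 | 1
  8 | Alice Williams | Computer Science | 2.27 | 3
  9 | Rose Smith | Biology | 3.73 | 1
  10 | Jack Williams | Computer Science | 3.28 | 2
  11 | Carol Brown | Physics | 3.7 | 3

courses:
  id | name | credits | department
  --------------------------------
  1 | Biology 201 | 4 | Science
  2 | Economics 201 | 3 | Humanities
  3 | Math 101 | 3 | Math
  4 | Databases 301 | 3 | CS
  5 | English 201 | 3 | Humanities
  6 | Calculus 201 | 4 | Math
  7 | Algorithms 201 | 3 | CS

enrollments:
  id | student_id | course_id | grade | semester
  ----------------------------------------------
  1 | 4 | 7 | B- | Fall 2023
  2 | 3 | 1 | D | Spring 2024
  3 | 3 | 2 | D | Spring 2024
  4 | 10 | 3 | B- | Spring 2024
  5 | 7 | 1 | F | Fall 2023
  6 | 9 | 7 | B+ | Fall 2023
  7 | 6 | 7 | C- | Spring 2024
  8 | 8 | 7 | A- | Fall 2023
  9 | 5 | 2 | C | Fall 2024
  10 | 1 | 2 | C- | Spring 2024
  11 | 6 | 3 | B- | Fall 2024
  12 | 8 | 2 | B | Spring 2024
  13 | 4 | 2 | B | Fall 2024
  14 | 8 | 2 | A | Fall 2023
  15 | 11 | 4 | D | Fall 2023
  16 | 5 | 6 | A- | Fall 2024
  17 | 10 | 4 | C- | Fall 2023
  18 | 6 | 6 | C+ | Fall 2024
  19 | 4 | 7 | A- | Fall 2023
SELECT p.name, COUNT(*) AS n FROM enrollments c JOIN courses p ON c.course_id = p.id GROUP BY p.id, p.name ORDER BY n ASC

Execution result:
name | n
Biology 201 | 2
Math 101 | 2
Databases 301 | 2
Calculus 201 | 2
Algorithms 201 | 5
Economics 201 | 6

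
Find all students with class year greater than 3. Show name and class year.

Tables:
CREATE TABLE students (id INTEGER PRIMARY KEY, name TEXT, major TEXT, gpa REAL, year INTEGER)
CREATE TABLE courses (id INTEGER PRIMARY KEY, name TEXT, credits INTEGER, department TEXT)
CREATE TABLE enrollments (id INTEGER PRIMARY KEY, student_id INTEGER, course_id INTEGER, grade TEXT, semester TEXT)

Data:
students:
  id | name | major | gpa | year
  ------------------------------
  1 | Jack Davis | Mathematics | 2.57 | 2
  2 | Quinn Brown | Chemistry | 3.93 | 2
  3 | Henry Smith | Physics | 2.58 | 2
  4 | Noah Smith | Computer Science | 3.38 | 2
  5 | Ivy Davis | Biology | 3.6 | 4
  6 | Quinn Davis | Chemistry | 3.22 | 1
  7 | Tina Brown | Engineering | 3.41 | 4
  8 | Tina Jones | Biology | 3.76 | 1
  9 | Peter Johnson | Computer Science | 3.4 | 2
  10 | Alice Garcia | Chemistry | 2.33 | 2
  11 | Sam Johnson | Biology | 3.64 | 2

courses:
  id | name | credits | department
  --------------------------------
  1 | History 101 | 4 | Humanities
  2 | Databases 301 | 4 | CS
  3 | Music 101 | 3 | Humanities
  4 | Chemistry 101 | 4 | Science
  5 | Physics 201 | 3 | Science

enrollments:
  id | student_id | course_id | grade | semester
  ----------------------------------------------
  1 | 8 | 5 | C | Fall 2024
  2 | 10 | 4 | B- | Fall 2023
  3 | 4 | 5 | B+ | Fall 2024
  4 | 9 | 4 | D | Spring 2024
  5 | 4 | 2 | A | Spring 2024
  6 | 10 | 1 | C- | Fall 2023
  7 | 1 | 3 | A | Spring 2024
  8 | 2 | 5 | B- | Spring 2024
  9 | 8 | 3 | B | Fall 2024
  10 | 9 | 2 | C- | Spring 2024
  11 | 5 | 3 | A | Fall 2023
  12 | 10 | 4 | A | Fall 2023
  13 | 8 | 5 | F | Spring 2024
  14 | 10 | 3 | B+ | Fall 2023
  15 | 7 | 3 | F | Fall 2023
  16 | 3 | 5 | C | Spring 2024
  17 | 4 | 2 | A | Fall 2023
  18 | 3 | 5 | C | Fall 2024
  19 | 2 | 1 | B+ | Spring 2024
SELECT name, year FROM students WHERE year > 3

Execution result:
name | year
Ivy Davis | 4
Tina Brown | 4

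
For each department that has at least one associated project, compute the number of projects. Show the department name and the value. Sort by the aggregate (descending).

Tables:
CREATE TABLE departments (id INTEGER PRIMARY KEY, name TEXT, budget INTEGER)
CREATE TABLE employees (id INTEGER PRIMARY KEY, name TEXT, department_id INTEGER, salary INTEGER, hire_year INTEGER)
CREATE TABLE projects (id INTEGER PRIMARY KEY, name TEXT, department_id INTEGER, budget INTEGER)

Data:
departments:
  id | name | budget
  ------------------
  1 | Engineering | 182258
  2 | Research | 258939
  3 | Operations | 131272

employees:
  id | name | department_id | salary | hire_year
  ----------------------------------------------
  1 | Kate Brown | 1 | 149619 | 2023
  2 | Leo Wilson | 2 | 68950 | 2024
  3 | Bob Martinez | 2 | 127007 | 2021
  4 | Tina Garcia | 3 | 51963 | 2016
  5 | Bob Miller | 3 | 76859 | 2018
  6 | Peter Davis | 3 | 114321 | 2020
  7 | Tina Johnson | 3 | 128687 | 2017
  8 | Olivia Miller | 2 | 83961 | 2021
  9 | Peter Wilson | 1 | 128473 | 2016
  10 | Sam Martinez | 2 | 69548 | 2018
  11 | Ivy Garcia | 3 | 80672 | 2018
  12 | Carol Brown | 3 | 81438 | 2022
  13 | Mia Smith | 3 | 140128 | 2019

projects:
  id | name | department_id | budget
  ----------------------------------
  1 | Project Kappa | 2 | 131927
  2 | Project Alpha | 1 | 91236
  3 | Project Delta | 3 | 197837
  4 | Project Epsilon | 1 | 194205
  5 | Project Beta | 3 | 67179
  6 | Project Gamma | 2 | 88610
SELECT p.name, COUNT(*) AS n FROM projects c JOIN departments p ON c.department_id = p.id GROUP BY p.id, p.name ORDER BY n DESC

Execution result:
name | n
Engineering | 2
Research | 2
Operations | 2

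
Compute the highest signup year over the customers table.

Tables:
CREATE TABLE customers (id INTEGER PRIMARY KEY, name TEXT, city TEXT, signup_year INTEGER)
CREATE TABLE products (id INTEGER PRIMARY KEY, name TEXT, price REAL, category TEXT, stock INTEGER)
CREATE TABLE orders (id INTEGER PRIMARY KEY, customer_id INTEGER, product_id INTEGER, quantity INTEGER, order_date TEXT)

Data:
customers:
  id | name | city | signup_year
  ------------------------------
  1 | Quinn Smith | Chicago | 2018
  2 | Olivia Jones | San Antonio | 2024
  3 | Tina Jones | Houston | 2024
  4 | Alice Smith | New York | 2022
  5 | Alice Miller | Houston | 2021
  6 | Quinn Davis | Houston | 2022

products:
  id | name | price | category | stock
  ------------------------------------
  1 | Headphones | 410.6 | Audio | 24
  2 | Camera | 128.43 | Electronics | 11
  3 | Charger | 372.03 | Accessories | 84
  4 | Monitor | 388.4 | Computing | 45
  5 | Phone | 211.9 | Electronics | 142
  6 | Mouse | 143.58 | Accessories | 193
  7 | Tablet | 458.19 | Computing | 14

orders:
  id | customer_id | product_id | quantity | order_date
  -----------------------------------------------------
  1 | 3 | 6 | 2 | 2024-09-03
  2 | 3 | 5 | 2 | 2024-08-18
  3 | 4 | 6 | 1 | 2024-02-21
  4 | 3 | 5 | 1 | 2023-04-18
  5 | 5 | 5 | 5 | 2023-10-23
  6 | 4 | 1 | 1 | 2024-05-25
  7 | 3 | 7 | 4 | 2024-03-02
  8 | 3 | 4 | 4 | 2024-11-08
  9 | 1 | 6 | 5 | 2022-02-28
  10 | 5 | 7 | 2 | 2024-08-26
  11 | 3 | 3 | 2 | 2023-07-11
SELECT MAX(signup_year) FROM customers

Execution result:
2024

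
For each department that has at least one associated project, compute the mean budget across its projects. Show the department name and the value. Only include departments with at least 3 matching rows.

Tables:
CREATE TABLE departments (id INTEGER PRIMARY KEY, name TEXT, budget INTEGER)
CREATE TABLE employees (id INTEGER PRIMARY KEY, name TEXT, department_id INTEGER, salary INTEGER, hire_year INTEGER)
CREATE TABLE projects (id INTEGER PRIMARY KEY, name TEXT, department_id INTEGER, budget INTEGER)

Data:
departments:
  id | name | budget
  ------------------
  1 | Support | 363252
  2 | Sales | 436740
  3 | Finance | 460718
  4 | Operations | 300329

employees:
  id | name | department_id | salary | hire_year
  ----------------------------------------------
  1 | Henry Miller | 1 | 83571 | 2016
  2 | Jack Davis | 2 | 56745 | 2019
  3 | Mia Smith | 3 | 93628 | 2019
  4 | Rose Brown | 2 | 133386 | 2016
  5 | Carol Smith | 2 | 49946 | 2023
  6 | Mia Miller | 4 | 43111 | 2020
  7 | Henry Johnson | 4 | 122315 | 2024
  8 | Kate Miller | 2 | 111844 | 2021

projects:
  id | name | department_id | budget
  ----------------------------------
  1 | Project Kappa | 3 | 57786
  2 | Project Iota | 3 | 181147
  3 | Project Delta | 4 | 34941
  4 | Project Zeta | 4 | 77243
SELECT p.name, AVG(c.budget) AS avg_budget FROM projects c JOIN departments p ON c.department_id = p.id GROUP BY p.id, p.name HAVING COUNT(*) >= 3

Execution result:
(no rows)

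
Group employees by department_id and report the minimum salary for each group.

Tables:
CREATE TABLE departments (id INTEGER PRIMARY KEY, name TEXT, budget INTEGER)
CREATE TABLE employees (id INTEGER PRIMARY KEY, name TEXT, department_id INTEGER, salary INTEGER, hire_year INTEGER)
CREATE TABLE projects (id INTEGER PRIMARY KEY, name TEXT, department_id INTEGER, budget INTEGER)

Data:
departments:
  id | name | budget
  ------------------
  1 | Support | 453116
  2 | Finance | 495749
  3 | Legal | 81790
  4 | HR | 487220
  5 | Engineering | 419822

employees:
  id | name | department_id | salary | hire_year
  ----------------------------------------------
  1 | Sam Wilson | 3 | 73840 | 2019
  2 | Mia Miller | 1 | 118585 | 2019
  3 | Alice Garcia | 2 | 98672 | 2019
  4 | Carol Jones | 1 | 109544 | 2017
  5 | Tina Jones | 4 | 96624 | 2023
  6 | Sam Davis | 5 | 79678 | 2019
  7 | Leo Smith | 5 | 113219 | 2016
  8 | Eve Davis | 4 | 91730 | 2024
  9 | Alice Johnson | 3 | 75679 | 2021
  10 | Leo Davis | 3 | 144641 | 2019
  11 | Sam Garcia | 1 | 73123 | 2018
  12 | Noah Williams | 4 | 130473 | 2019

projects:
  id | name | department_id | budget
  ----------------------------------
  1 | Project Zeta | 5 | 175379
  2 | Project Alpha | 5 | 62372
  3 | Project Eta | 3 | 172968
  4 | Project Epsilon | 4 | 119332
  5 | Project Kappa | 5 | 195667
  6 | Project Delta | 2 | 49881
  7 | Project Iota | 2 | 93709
SELECT department_id, MIN(salary) AS min_salary FROM employees GROUP BY department_id

Execution result:
department_id | min_salary
1 | 73123
2 | 98672
3 | 73840
4 | 91730
5 | 79678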